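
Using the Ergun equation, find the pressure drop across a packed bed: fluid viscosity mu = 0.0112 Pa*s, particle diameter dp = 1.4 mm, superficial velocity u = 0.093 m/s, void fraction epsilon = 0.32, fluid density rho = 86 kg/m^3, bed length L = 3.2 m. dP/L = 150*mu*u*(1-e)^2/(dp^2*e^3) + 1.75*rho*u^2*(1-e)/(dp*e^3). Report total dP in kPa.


dp = 1.4 mm = 0.0014 m
Viscous term = 150*0.0112*0.093*(1-0.32)^2 / (0.0014^2*0.32^3) = 1124870
Inertial term = 1.75*86*0.093^2*(1-0.32) / (0.0014*0.32^3) = 19294.5
dP/L = 1124870 + 19294.5 = 1144160 Pa/m
dP = 1144160 * 3.2 / 1000 = 3661 kPa

3661 kPa


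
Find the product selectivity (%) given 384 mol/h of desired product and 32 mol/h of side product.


Selectivity = desired / (desired + undesired) * 100
Total products = 384 + 32 = 416 mol/h
S = 384 / 416 * 100
= 0.9231 * 100
= 92.31 %

92.31 %


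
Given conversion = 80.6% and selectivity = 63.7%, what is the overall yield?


Overall yield = conversion (%) * selectivity (%) / 100
Conversion = 80.6%, Selectivity = 63.7%
Y = 80.6 * 63.7 / 100
= 51.3422 %

51.3422 %


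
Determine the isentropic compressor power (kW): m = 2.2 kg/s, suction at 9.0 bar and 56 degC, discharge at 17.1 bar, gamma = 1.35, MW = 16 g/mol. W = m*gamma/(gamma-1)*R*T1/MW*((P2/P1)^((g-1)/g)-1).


Isentropic work: W = m*(gamma/(gamma-1))*(R*T1/MW)*((P2/P1)^((gamma-1)/gamma) - 1)
T1 = 56 + 273.15 = 329.15 K
Pressure ratio = 17.1 / 9.0 = 1.9
Exponent = (1.35 - 1)/1.35 = 0.259259
(P2/P1)^exp - 1 = 1.9^0.259259 - 1 = 0.181053
W = 2.2 * 1.35 / 0.35 * 8.314 * 329.15 / 16 * 0.181053 = 262.8

262.8 kW


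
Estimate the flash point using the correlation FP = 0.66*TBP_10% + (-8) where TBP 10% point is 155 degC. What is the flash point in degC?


FP = 0.66 * 155 + (-8) = 94.3

94.3 degC


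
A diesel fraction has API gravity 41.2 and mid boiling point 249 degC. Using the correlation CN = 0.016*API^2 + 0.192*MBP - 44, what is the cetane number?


CN = 0.016 * 41.2^2 + 0.192 * 249 - 44
CN = 27.15904 + 47.808 - 44 = 30.96704

30.96704


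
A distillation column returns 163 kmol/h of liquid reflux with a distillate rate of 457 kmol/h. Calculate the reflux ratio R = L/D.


Reflux ratio definition: R = L / D (liquid returned / distillate withdrawn)
L = 163 kmol/h, D = 457 kmol/h
R = 163 / 457 = 0.3567

0.3567


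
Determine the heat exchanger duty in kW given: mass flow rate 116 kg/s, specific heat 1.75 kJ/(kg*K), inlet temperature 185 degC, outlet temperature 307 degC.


Q = m_dot * cp * delta_T
delta_T = 307 - 185 = 122 K
Q = 116 * 1.75 * 122
= 203 * 122
= 24766 kW

24766 kW


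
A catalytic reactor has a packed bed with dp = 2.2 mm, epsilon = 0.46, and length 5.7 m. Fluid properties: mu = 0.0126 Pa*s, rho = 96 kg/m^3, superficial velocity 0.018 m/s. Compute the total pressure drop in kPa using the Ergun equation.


dp = 2.2 mm = 0.0022 m
Viscous term = 150*0.0126*0.018*(1-0.46)^2 / (0.0022^2*0.46^3) = 21057.3
Inertial term = 1.75*96*0.018^2*(1-0.46) / (0.0022*0.46^3) = 137.262
dP/L = 21057.3 + 137.262 = 21194.6 Pa/m
dP = 21194.6 * 5.7 / 1000 = 120.8 kPa

120.8 kPa


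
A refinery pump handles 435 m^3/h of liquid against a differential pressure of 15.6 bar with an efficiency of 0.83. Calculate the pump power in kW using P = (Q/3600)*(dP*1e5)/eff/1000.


Q = 435 / 3600 = 0.120833 m^3/s
P = 0.120833 * (15.6 * 1e5) / 0.83 / 1000 = 227.1

227.1 kW


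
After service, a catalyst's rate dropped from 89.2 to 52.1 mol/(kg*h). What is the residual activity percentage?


Activity (%) = (rate_used / rate_fresh) * 100
rate_used = 52.1, rate_fresh = 89.2
= (52.1 / 89.2) * 100
= 0.5841 * 100 = 58.41

58.41 %


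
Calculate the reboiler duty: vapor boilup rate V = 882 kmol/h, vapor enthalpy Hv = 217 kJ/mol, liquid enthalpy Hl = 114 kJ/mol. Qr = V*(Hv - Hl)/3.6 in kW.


Qr = 882 * (217 - 114) / 3.6 = 882 * 103 / 3.6 = 25240

25240 kW


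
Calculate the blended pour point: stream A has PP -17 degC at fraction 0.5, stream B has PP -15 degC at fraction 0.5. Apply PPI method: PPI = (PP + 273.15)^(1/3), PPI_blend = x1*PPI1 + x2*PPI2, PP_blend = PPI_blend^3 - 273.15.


PPI_1 = (-17 + 273.15)^(1/3) = 6.350844
PPI_2 = (-15 + 273.15)^(1/3) = 6.36733
PPI_blend = 0.5 * 6.350844 + 0.5 * 6.36733 = 6.359087
PP_blend = 6.359087^3 - 273.15 = 257.1487 - 273.15 = -16

-16 degC


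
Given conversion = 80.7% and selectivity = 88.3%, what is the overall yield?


Overall yield = conversion (%) * selectivity (%) / 100
Conversion = 80.7%, Selectivity = 88.3%
Y = 80.7 * 88.3 / 100
= 71.2581 %

71.2581 %


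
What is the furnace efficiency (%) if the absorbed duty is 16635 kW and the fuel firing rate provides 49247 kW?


Furnace efficiency = Q_absorbed / Q_fuel * 100
= 16635 / 49247 * 100 = 33.78

33.78 %


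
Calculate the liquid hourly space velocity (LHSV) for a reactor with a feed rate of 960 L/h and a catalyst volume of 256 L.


LHSV = volumetric feed rate / catalyst volume
= 960 L/h / 256 L
= 3.750 h^-1

3.750 h^-1


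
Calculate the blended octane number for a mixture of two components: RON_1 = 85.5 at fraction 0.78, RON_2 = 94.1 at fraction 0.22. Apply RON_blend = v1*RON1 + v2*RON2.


Linear blending: RON_blend = sum(vi * RONi)
Contribution 1: 0.78 * 85.5 = 66.69
Contribution 2: 0.22 * 94.1 = 20.702
RON_blend = 66.69 + 20.702 = 87.392

87.392


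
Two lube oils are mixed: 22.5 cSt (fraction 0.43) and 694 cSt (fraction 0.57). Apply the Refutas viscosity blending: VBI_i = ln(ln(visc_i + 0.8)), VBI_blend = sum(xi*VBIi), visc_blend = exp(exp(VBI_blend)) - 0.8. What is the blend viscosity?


Refutas method: VBN_i = 14.534*ln(ln(visc_i + 0.8)) + 10.975, blended linearly by mass fraction; since VBN is linear in VBI_i = ln(ln(visc_i + 0.8)) and the fractions sum to 1, blend VBI directly: visc = exp(exp(VBI_blend)) - 0.8
VBI_1 = ln(ln(22.5 + 0.8)) = 1.14691
VBI_2 = ln(ln(694 + 0.8)) = 1.87849
VBI_blend = 0.43 * 1.14691 + 0.57 * 1.87849 = 1.56391
visc_blend = exp(exp(1.56391)) - 0.8 = 118.0

118.0 cSt


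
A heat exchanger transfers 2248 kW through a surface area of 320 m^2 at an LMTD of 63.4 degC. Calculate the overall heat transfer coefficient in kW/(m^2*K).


From Q = U*A*LMTD, U = Q / (A * LMTD)
U = 2248 / (320 * 63.4) = 2248 / 20288 = 0.1108

0.1108 kW/(m^2*K)


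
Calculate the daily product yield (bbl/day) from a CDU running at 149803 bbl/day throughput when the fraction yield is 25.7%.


Crude throughput = 149803 bbl/day
Fraction yield = 25.7%
yield = throughput * fraction / 100
yield = 149803 * 25.7 / 100 = 38499.371

38499.371 bbl/day


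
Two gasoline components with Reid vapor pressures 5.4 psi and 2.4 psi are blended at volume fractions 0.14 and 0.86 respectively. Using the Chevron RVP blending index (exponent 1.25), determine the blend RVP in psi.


Chevron index: RVP_blend = (sum xi*RVPi^1.25)^(1/1.25)
RVP^1.25 terms: 0.14 * 5.4^1.25 + 0.86 * 2.4^1.25 = 3.72144
RVP_blend = 3.72144^(1/1.25) = 2.861

2.861 psi


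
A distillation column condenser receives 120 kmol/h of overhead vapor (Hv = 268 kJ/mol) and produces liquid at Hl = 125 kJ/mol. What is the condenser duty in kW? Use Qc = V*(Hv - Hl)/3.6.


Qc = 120 * (268 - 125) / 3.6 = 120 * 143 / 3.6 = 4767

4767 kW


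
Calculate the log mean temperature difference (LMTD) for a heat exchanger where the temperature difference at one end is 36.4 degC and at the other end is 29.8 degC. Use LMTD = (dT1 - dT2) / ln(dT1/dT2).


LMTD = (dT1 - dT2) / ln(dT1/dT2)
= (36.4 - 29.8) / ln(36.4 / 29.8) = 6.6 / 0.20006 = 32.99

32.99 degC


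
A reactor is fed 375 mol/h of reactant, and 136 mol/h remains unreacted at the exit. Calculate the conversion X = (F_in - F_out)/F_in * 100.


X = (F_in - F_out) / F_in * 100
Moles reacted = 375 - 136 = 239
X = 239 / 375 * 100
= 0.6373 * 100
= 63.73 %

63.73 %


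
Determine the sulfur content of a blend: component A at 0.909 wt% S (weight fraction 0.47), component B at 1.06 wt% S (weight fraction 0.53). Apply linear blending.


Linear sulfur blending: S_blend = x1*S1 + x2*S2
Contribution 1: 0.47 * 0.909 = 0.42723 wt%
Contribution 2: 0.53 * 1.06 = 0.5618 wt%
S_blend = 0.42723 + 0.5618 = 0.98903

0.98903 wt%


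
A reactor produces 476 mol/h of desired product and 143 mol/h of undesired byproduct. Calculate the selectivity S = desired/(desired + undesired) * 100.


Selectivity = desired / (desired + undesired) * 100
Total products = 476 + 143 = 619 mol/h
S = 476 / 619 * 100
= 0.7690 * 100
= 76.90 %

76.90 %


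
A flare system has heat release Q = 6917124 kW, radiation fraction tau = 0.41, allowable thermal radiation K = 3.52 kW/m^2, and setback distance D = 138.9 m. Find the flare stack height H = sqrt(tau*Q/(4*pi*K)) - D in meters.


tau*Q/(4*pi*K) = 0.41 * 6917124 / (4 * pi * 3.52) = 64114.6
sqrt(64114.6) = 253.209
H = 253.209 - 138.9 = 114.3

114.3 m


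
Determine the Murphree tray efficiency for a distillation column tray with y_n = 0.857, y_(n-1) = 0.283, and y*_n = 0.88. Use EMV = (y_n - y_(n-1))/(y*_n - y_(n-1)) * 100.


Murphree vapor efficiency: EMV = (y_n - y_(n-1)) / (y*_n - y_(n-1)) * 100
EMV = (0.857 - 0.283) / (0.88 - 0.283) * 100 = 0.574 / 0.597 * 100 = 96.15

96.15 %


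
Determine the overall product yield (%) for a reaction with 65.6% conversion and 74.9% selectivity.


Overall yield = conversion (%) * selectivity (%) / 100
Conversion = 65.6%, Selectivity = 74.9%
Y = 65.6 * 74.9 / 100
= 49.1344 %

49.1344 %


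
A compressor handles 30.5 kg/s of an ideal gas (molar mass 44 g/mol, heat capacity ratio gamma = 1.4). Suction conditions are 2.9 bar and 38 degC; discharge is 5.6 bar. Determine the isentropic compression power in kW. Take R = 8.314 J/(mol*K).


Isentropic work: W = m*(gamma/(gamma-1))*(R*T1/MW)*((P2/P1)^((gamma-1)/gamma) - 1)
T1 = 38 + 273.15 = 311.15 K
Pressure ratio = 5.6 / 2.9 = 1.93103
Exponent = (1.4 - 1)/1.4 = 0.285714
(P2/P1)^exp - 1 = 1.93103^0.285714 - 1 = 0.206852
W = 30.5 * 1.4 / 0.4 * 8.314 * 311.15 / 44 * 0.206852 = 1298

1298 kW


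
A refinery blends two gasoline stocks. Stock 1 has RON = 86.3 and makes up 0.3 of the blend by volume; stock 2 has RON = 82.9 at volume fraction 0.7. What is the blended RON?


Linear blending: RON_blend = sum(vi * RONi)
Contribution 1: 0.3 * 86.3 = 25.89
Contribution 2: 0.7 * 82.9 = 58.03
RON_blend = 25.89 + 58.03 = 83.92

83.92


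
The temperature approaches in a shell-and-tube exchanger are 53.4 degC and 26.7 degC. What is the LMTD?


LMTD = (dT1 - dT2) / ln(dT1/dT2)
= (53.4 - 26.7) / ln(53.4 / 26.7) = 26.7 / 0.693147 = 38.52

38.52 degC


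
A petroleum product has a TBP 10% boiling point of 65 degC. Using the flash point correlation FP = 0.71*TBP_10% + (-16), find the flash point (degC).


FP = 0.71 * 65 + (-16) = 30.15

30.15 degC


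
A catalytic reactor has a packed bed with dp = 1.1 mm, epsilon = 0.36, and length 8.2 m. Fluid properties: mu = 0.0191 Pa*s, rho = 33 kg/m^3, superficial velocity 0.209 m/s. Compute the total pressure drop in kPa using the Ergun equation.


dp = 1.1 mm = 0.0011 m
Viscous term = 150*0.0191*0.209*(1-0.36)^2 / (0.0011^2*0.36^3) = 4344480
Inertial term = 1.75*33*0.209^2*(1-0.36) / (0.0011*0.36^3) = 31457.5
dP/L = 4344480 + 31457.5 = 4375940 Pa/m
dP = 4375940 * 8.2 / 1000 = 35880 kPa

35880 kPa


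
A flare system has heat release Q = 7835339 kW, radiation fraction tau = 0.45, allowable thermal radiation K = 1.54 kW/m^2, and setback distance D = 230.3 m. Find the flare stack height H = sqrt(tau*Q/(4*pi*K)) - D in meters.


tau*Q/(4*pi*K) = 0.45 * 7835339 / (4 * pi * 1.54) = 182196
sqrt(182196) = 426.844
H = 426.844 - 230.3 = 196.5

196.5 m


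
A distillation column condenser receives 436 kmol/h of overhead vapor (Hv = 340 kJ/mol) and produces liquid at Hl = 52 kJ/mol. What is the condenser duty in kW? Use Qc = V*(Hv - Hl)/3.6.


Qc = 436 * (340 - 52) / 3.6 = 436 * 288 / 3.6 = 34880

34880 kW


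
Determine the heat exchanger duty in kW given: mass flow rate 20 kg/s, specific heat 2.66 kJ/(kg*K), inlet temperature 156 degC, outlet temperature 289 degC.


Q = m_dot * cp * delta_T
delta_T = 289 - 156 = 133 K
Q = 20 * 2.66 * 133
= 53.2 * 133
= 7075.6 kW

7075.6 kW


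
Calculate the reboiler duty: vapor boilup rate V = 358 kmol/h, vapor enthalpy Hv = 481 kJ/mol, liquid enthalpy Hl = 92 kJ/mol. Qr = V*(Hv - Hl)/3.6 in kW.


Qr = 358 * (481 - 92) / 3.6 = 358 * 389 / 3.6 = 38680

38680 kW


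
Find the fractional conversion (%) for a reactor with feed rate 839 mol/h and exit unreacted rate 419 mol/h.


X = (F_in - F_out) / F_in * 100
Moles reacted = 839 - 419 = 420
X = 420 / 839 * 100
= 0.5006 * 100
= 50.06 %

50.06 %


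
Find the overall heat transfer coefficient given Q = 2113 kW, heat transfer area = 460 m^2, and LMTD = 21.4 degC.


From Q = U*A*LMTD, U = Q / (A * LMTD)
U = 2113 / (460 * 21.4) = 2113 / 9844 = 0.2146

0.2146 kW/(m^2*K)


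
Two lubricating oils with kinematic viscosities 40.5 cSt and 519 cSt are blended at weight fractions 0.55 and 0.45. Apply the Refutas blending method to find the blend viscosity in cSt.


Refutas method: VBN_i = 14.534*ln(ln(visc_i + 0.8)) + 10.975, blended linearly by mass fraction; since VBN is linear in VBI_i = ln(ln(visc_i + 0.8)) and the fractions sum to 1, blend VBI directly: visc = exp(exp(VBI_blend)) - 0.8
VBI_1 = ln(ln(40.5 + 0.8)) = 1.31396
VBI_2 = ln(ln(519 + 0.8)) = 1.83313
VBI_blend = 0.55 * 1.31396 + 0.45 * 1.83313 = 1.54759
visc_blend = exp(exp(1.54759)) - 0.8 = 109.2

109.2 cSt


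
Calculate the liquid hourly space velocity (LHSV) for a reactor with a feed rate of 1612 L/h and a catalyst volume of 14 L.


LHSV = volumetric feed rate / catalyst volume
= 1612 L/h / 14 L
= 115.1 h^-1

115.1 h^-1


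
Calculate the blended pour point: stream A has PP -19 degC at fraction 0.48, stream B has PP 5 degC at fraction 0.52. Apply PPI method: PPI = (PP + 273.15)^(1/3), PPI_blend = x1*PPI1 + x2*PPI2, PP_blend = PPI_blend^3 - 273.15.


PPI_1 = (-19 + 273.15)^(1/3) = 6.334272
PPI_2 = (5 + 273.15)^(1/3) = 6.527693
PPI_blend = 0.48 * 6.334272 + 0.52 * 6.527693 = 6.434851
PP_blend = 6.434851^3 - 273.15 = 266.4499 - 273.15 = -6.7

-6.7 degC


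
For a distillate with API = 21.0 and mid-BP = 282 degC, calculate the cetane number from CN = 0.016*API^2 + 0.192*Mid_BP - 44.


CN = 0.016 * 21.0^2 + 0.192 * 282 - 44
CN = 7.056 + 54.144 - 44 = 17.2

17.2


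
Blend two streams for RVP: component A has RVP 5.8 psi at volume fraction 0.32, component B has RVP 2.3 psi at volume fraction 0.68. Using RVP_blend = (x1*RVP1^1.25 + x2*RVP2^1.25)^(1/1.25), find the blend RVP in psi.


Chevron index: RVP_blend = (sum xi*RVPi^1.25)^(1/1.25)
RVP^1.25 terms: 0.32 * 5.8^1.25 + 0.68 * 2.3^1.25 = 4.80634
RVP_blend = 4.80634^(1/1.25) = 3.511

3.511 psi


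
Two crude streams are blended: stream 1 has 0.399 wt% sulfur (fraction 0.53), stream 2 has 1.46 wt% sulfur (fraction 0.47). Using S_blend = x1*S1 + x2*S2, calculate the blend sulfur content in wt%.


Linear sulfur blending: S_blend = x1*S1 + x2*S2
Contribution 1: 0.53 * 0.399 = 0.21147 wt%
Contribution 2: 0.47 * 1.46 = 0.6862 wt%
S_blend = 0.21147 + 0.6862 = 0.89767

0.89767 wt%


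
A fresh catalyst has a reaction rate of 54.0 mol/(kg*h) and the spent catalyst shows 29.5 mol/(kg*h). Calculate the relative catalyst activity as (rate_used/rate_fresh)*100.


Activity (%) = (rate_used / rate_fresh) * 100
rate_used = 29.5, rate_fresh = 54.0
= (29.5 / 54.0) * 100
= 0.5463 * 100 = 54.63

54.63 %


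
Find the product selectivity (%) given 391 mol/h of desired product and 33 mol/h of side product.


Selectivity = desired / (desired + undesired) * 100
Total products = 391 + 33 = 424 mol/h
S = 391 / 424 * 100
= 0.9222 * 100
= 92.22 %

92.22 %


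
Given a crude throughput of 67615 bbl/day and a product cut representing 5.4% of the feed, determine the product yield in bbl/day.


Crude throughput = 67615 bbl/day
Fraction yield = 5.4%
yield = throughput * fraction / 100
yield = 67615 * 5.4 / 100 = 3651.21

3651.21 bbl/day


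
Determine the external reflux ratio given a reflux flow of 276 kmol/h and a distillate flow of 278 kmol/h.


Reflux ratio definition: R = L / D (liquid returned / distillate withdrawn)
L = 276 kmol/h, D = 278 kmol/h
R = 276 / 278 = 0.9928

0.9928


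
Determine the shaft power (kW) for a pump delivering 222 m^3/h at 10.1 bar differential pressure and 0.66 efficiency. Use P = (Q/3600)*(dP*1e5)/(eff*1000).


Q = 222 / 3600 = 0.0616667 m^3/s
P = 0.0616667 * (10.1 * 1e5) / 0.66 / 1000 = 94.37

94.37 kW


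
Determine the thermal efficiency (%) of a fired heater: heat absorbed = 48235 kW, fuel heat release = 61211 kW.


Furnace efficiency = Q_absorbed / Q_fuel * 100
= 48235 / 61211 * 100 = 78.80

78.80 %


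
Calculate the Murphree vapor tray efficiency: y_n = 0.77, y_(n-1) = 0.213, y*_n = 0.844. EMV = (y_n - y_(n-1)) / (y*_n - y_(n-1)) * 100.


Murphree vapor efficiency: EMV = (y_n - y_(n-1)) / (y*_n - y_(n-1)) * 100
EMV = (0.77 - 0.213) / (0.844 - 0.213) * 100 = 0.557 / 0.631 * 100 = 88.27

88.27 %


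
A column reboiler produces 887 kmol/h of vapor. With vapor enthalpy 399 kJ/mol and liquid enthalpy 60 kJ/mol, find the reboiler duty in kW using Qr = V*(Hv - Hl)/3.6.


Qr = 887 * (399 - 60) / 3.6 = 887 * 339 / 3.6 = 83530

83530 kW


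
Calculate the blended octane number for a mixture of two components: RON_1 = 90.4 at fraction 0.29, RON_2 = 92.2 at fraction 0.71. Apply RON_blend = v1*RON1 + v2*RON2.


Linear blending: RON_blend = sum(vi * RONi)
Contribution 1: 0.29 * 90.4 = 26.216
Contribution 2: 0.71 * 92.2 = 65.462
RON_blend = 26.216 + 65.462 = 91.678

91.678


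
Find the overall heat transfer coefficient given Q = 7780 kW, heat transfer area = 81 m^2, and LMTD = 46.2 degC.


From Q = U*A*LMTD, U = Q / (A * LMTD)
U = 7780 / (81 * 46.2) = 7780 / 3742.2 = 2.079

2.079 kW/(m^2*K)


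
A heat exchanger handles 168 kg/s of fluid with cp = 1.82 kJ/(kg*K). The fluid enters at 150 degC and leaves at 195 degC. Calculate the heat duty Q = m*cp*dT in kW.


Q = m_dot * cp * delta_T
delta_T = 195 - 150 = 45 K
Q = 168 * 1.82 * 45
= 305.76 * 45
= 13759.2 kW

13759.2 kW


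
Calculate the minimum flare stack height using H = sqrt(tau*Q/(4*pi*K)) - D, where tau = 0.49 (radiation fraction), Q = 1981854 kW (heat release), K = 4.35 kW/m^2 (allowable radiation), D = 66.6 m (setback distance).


tau*Q/(4*pi*K) = 0.49 * 1981854 / (4 * pi * 4.35) = 17765.1
sqrt(17765.1) = 133.286
H = 133.286 - 66.6 = 66.69

66.69 m


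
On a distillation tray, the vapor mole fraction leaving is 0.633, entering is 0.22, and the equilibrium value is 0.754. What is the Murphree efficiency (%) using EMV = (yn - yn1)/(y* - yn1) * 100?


Murphree vapor efficiency: EMV = (y_n - y_(n-1)) / (y*_n - y_(n-1)) * 100
EMV = (0.633 - 0.22) / (0.754 - 0.22) * 100 = 0.413 / 0.534 * 100 = 77.34

77.34 %


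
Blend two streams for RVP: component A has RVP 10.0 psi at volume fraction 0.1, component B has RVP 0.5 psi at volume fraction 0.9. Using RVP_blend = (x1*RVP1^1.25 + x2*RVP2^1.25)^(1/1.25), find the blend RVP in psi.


Chevron index: RVP_blend = (sum xi*RVPi^1.25)^(1/1.25)
RVP^1.25 terms: 0.1 * 10.0^1.25 + 0.9 * 0.5^1.25 = 2.15668
RVP_blend = 2.15668^(1/1.25) = 1.849

1.849 psi


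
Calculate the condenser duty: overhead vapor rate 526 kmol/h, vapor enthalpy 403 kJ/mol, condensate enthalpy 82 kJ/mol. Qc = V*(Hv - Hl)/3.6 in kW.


Qc = 526 * (403 - 82) / 3.6 = 526 * 321 / 3.6 = 46900

46900 kW


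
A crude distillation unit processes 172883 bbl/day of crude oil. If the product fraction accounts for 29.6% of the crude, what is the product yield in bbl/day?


Crude throughput = 172883 bbl/day
Fraction yield = 29.6%
yield = throughput * fraction / 100
yield = 172883 * 29.6 / 100 = 51173.368

51173.368 bbl/day


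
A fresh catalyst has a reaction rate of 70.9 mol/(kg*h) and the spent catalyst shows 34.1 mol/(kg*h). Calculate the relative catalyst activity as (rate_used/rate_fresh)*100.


Activity (%) = (rate_used / rate_fresh) * 100
rate_used = 34.1, rate_fresh = 70.9
= (34.1 / 70.9) * 100
= 0.4810 * 100 = 48.10

48.10 %


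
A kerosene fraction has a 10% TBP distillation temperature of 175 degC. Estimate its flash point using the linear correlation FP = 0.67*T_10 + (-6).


FP = 0.67 * 175 + (-6) = 111.25

111.25 degC


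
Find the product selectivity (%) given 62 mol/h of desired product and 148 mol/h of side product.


Selectivity = desired / (desired + undesired) * 100
Total products = 62 + 148 = 210 mol/h
S = 62 / 210 * 100
= 0.2952 * 100
= 29.52 %

29.52 %


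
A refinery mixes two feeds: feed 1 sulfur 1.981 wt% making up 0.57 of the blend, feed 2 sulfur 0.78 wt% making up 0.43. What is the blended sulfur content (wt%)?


Linear sulfur blending: S_blend = x1*S1 + x2*S2
Contribution 1: 0.57 * 1.981 = 1.12917 wt%
Contribution 2: 0.43 * 0.78 = 0.3354 wt%
S_blend = 1.12917 + 0.3354 = 1.46457

1.46457 wt%


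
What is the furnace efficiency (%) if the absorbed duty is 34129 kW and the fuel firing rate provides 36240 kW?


Furnace efficiency = Q_absorbed / Q_fuel * 100
= 34129 / 36240 * 100 = 94.17

94.17 %


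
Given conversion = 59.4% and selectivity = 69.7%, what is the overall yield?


Overall yield = conversion (%) * selectivity (%) / 100
Conversion = 59.4%, Selectivity = 69.7%
Y = 59.4 * 69.7 / 100
= 41.4018 %

41.4018 %


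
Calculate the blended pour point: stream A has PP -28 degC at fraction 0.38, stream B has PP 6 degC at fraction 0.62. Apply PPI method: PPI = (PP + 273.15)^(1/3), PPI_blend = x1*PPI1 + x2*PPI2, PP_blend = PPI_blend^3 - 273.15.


PPI_1 = (-28 + 273.15)^(1/3) = 6.258601
PPI_2 = (6 + 273.15)^(1/3) = 6.535506
PPI_blend = 0.38 * 6.258601 + 0.62 * 6.535506 = 6.430282
PP_blend = 6.430282^3 - 273.15 = 265.8827 - 273.15 = -7.27

-7.27 degC


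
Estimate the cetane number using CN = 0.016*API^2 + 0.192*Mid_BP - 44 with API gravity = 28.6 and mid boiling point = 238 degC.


CN = 0.016 * 28.6^2 + 0.192 * 238 - 44
CN = 13.08736 + 45.696 - 44 = 14.78336

14.78336


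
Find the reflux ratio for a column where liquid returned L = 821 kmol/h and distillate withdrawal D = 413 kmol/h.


Reflux ratio definition: R = L / D (liquid returned / distillate withdrawn)
L = 821 kmol/h, D = 413 kmol/h
R = 821 / 413 = 1.988

1.988


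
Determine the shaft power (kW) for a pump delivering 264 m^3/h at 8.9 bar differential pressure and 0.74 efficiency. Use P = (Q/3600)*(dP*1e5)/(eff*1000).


Q = 264 / 3600 = 0.0733333 m^3/s
P = 0.0733333 * (8.9 * 1e5) / 0.74 / 1000 = 88.20

88.20 kW


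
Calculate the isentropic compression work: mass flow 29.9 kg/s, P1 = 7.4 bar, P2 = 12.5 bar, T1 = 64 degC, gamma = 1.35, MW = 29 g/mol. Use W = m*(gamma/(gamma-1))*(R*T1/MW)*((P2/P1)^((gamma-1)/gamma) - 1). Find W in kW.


Isentropic work: W = m*(gamma/(gamma-1))*(R*T1/MW)*((P2/P1)^((gamma-1)/gamma) - 1)
T1 = 64 + 273.15 = 337.15 K
Pressure ratio = 12.5 / 7.4 = 1.68919
Exponent = (1.35 - 1)/1.35 = 0.259259
(P2/P1)^exp - 1 = 1.68919^0.259259 - 1 = 0.145586
W = 29.9 * 1.35 / 0.35 * 8.314 * 337.15 / 29 * 0.145586 = 1623

1623 kW


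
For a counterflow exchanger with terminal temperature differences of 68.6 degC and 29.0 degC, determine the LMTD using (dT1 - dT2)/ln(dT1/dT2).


LMTD = (dT1 - dT2) / ln(dT1/dT2)
= (68.6 - 29.0) / ln(68.6 / 29.0) = 39.6 / 0.860997 = 45.99

45.99 degC


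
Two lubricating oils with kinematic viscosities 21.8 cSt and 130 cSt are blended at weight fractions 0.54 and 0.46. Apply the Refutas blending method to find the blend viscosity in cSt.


Refutas method: VBN_i = 14.534*ln(ln(visc_i + 0.8)) + 10.975, blended linearly by mass fraction; since VBN is linear in VBI_i = ln(ln(visc_i + 0.8)) and the fractions sum to 1, blend VBI directly: visc = exp(exp(VBI_blend)) - 0.8
VBI_1 = ln(ln(21.8 + 0.8)) = 1.13718
VBI_2 = ln(ln(130 + 0.8)) = 1.58385
VBI_blend = 0.54 * 1.13718 + 0.46 * 1.58385 = 1.34265
visc_blend = exp(exp(1.34265)) - 0.8 = 45.22

45.22 cSt


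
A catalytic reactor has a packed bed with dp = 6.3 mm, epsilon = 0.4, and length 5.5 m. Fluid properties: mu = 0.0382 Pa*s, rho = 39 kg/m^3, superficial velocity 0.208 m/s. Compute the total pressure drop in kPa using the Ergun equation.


dp = 6.3 mm = 0.0063 m
Viscous term = 150*0.0382*0.208*(1-0.4)^2 / (0.0063^2*0.4^3) = 168912
Inertial term = 1.75*39*0.208^2*(1-0.4) / (0.0063*0.4^3) = 4394
dP/L = 168912 + 4394 = 173306 Pa/m
dP = 173306 * 5.5 / 1000 = 953.2 kPa

953.2 kPa


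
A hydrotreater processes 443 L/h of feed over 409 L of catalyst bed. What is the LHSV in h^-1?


LHSV = volumetric feed rate / catalyst volume
= 443 L/h / 409 L
= 1.083 h^-1

1.083 h^-1


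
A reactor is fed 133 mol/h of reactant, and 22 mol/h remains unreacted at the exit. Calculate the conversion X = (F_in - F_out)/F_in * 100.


X = (F_in - F_out) / F_in * 100
Moles reacted = 133 - 22 = 111
X = 111 / 133 * 100
= 0.8346 * 100
= 83.46 %

83.46 %


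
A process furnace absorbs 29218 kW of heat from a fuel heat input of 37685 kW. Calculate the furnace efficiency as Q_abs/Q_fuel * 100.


Furnace efficiency = Q_absorbed / Q_fuel * 100
= 29218 / 37685 * 100 = 77.53

77.53 %


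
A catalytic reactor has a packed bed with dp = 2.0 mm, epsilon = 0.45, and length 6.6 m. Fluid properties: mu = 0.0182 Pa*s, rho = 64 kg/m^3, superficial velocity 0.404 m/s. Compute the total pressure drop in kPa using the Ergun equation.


dp = 2.0 mm = 0.002 m
Viscous term = 150*0.0182*0.404*(1-0.45)^2 / (0.002^2*0.45^3) = 915318
Inertial term = 1.75*64*0.404^2*(1-0.45) / (0.002*0.45^3) = 55166.6
dP/L = 915318 + 55166.6 = 970485 Pa/m
dP = 970485 * 6.6 / 1000 = 6405 kPa

6405 kPa


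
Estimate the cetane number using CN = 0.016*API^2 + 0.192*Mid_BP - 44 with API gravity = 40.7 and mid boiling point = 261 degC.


CN = 0.016 * 40.7^2 + 0.192 * 261 - 44
CN = 26.50384 + 50.112 - 44 = 32.61584

32.61584


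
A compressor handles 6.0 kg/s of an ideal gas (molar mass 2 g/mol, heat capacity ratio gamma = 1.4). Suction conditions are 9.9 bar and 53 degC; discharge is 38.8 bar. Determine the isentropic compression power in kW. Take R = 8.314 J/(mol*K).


Isentropic work: W = m*(gamma/(gamma-1))*(R*T1/MW)*((P2/P1)^((gamma-1)/gamma) - 1)
T1 = 53 + 273.15 = 326.15 K
Pressure ratio = 38.8 / 9.9 = 3.91919
Exponent = (1.4 - 1)/1.4 = 0.285714
(P2/P1)^exp - 1 = 3.91919^0.285714 - 1 = 0.477354
W = 6.0 * 1.4 / 0.4 * 8.314 * 326.15 / 2 * 0.477354 = 13590

13590 kW


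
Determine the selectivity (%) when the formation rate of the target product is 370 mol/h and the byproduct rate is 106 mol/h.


Selectivity = desired / (desired + undesired) * 100
Total products = 370 + 106 = 476 mol/h
S = 370 / 476 * 100
= 0.7773 * 100
= 77.73 %

77.73 %


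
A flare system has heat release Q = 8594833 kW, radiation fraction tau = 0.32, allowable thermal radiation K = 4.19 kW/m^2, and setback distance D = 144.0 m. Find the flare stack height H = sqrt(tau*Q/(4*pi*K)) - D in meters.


tau*Q/(4*pi*K) = 0.32 * 8594833 / (4 * pi * 4.19) = 52235.2
sqrt(52235.2) = 228.55
H = 228.55 - 144.0 = 84.55

84.55 m


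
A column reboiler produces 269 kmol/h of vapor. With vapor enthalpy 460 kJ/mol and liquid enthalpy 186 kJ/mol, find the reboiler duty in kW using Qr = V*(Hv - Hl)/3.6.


Qr = 269 * (460 - 186) / 3.6 = 269 * 274 / 3.6 = 20470

20470 kW


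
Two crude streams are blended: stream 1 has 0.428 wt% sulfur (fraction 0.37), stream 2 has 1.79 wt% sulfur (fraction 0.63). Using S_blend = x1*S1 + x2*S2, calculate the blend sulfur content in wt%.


Linear sulfur blending: S_blend = x1*S1 + x2*S2
Contribution 1: 0.37 * 0.428 = 0.15836 wt%
Contribution 2: 0.63 * 1.79 = 1.1277 wt%
S_blend = 0.15836 + 1.1277 = 1.28606

1.28606 wt%


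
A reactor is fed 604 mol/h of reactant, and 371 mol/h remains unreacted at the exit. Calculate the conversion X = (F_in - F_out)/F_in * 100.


X = (F_in - F_out) / F_in * 100
Moles reacted = 604 - 371 = 233
X = 233 / 604 * 100
= 0.3858 * 100
= 38.58 %

38.58 %


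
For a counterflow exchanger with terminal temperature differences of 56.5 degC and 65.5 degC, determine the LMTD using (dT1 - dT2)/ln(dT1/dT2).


LMTD = (dT1 - dT2) / ln(dT1/dT2)
= (56.5 - 65.5) / ln(56.5 / 65.5) = -9 / -0.14781 = 60.89

60.89 degC


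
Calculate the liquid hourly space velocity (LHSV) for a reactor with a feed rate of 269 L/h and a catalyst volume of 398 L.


LHSV = volumetric feed rate / catalyst volume
= 269 L/h / 398 L
= 0.6759 h^-1

0.6759 h^-1


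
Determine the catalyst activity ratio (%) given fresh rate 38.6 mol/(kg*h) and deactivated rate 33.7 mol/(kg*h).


Activity (%) = (rate_used / rate_fresh) * 100
rate_used = 33.7, rate_fresh = 38.6
= (33.7 / 38.6) * 100
= 0.8731 * 100 = 87.31

87.31 %


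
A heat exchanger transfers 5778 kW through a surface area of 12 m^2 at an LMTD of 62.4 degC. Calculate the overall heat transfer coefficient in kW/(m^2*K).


From Q = U*A*LMTD, U = Q / (A * LMTD)
U = 5778 / (12 * 62.4) = 5778 / 748.8 = 7.716

7.716 kW/(m^2*K)


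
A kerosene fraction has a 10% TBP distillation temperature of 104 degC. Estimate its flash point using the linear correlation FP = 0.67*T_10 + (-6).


FP = 0.67 * 104 + (-6) = 63.68

63.68 degC


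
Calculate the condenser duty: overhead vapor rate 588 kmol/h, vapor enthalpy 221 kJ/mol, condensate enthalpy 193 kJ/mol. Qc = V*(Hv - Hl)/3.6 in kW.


Qc = 588 * (221 - 193) / 3.6 = 588 * 28 / 3.6 = 4573

4573 kW


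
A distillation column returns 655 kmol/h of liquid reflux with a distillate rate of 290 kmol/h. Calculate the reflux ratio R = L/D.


Reflux ratio definition: R = L / D (liquid returned / distillate withdrawn)
L = 655 kmol/h, D = 290 kmol/h
R = 655 / 290 = 2.259

2.259


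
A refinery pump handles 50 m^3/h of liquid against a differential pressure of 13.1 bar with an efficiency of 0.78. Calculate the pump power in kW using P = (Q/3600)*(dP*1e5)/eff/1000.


Q = 50 / 3600 = 0.0138889 m^3/s
P = 0.0138889 * (13.1 * 1e5) / 0.78 / 1000 = 23.33

23.33 kW


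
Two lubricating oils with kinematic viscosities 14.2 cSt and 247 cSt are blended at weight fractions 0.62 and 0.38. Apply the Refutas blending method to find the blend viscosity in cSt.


Refutas method: VBN_i = 14.534*ln(ln(visc_i + 0.8)) + 10.975, blended linearly by mass fraction; since VBN is linear in VBI_i = ln(ln(visc_i + 0.8)) and the fractions sum to 1, blend VBI directly: visc = exp(exp(VBI_blend)) - 0.8
VBI_1 = ln(ln(14.2 + 0.8)) = 0.996229
VBI_2 = ln(ln(247 + 0.8)) = 1.70704
VBI_blend = 0.62 * 0.996229 + 0.38 * 1.70704 = 1.26634
visc_blend = exp(exp(1.26634)) - 0.8 = 33.94

33.94 cSt


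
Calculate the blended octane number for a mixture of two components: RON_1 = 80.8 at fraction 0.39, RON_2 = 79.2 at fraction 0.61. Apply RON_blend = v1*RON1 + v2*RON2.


Linear blending: RON_blend = sum(vi * RONi)
Contribution 1: 0.39 * 80.8 = 31.512
Contribution 2: 0.61 * 79.2 = 48.312
RON_blend = 31.512 + 48.312 = 79.824

79.824


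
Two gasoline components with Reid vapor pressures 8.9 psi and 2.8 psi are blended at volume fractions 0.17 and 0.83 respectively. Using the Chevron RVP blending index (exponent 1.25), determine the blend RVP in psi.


Chevron index: RVP_blend = (sum xi*RVPi^1.25)^(1/1.25)
RVP^1.25 terms: 0.17 * 8.9^1.25 + 0.83 * 2.8^1.25 = 5.61954
RVP_blend = 5.61954^(1/1.25) = 3.979

3.979 psi


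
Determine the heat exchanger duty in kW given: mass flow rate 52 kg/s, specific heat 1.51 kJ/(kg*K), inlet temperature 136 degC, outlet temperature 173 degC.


Q = m_dot * cp * delta_T
delta_T = 173 - 136 = 37 K
Q = 52 * 1.51 * 37
= 78.52 * 37
= 2905.24 kW

2905.24 kW


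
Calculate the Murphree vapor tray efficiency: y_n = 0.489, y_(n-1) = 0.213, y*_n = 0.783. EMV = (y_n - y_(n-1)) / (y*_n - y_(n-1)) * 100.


Murphree vapor efficiency: EMV = (y_n - y_(n-1)) / (y*_n - y_(n-1)) * 100
EMV = (0.489 - 0.213) / (0.783 - 0.213) * 100 = 0.276 / 0.57 * 100 = 48.42

48.42 %


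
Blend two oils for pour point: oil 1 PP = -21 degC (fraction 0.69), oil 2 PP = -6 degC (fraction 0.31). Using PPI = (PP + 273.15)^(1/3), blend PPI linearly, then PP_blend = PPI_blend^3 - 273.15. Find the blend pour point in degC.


PPI_1 = (-21 + 273.15)^(1/3) = 6.317613
PPI_2 = (-6 + 273.15)^(1/3) = 6.440482
PPI_blend = 0.69 * 6.317613 + 0.31 * 6.440482 = 6.355702
PP_blend = 6.355702^3 - 273.15 = 256.7383 - 273.15 = -16.41

-16.41 degC


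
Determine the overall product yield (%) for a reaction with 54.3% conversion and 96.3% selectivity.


Overall yield = conversion (%) * selectivity (%) / 100
Conversion = 54.3%, Selectivity = 96.3%
Y = 54.3 * 96.3 / 100
= 52.2909 %

52.2909 %


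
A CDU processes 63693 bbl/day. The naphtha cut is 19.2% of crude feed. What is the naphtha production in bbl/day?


Crude throughput = 63693 bbl/day
Fraction yield = 19.2%
yield = throughput * fraction / 100
yield = 63693 * 19.2 / 100 = 12229.056

12229.056 bbl/day


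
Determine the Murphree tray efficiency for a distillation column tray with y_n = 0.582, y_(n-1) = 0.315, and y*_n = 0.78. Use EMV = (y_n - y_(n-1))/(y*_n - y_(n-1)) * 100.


Murphree vapor efficiency: EMV = (y_n - y_(n-1)) / (y*_n - y_(n-1)) * 100
EMV = (0.582 - 0.315) / (0.78 - 0.315) * 100 = 0.267 / 0.465 * 100 = 57.42

57.42 %


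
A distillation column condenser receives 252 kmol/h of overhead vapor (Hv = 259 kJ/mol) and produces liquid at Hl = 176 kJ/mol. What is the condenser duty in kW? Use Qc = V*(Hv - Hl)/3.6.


Qc = 252 * (259 - 176) / 3.6 = 252 * 83 / 3.6 = 5810

5810 kW


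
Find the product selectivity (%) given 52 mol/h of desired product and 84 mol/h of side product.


Selectivity = desired / (desired + undesired) * 100
Total products = 52 + 84 = 136 mol/h
S = 52 / 136 * 100
= 0.3824 * 100
= 38.24 %

38.24 %


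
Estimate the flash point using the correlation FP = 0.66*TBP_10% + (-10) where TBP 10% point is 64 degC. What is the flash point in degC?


FP = 0.66 * 64 + (-10) = 32.24

32.24 degC


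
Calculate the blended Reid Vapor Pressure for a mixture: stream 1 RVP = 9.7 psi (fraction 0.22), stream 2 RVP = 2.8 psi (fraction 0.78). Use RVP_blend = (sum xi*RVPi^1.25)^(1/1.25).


Chevron index: RVP_blend = (sum xi*RVPi^1.25)^(1/1.25)
RVP^1.25 terms: 0.22 * 9.7^1.25 + 0.78 * 2.8^1.25 = 6.59122
RVP_blend = 6.59122^(1/1.25) = 4.520

4.520 psi


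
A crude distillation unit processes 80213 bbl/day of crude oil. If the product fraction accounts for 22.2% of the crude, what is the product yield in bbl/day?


Crude throughput = 80213 bbl/day
Fraction yield = 22.2%
yield = throughput * fraction / 100
yield = 80213 * 22.2 / 100 = 17807.286

17807.286 bbl/day


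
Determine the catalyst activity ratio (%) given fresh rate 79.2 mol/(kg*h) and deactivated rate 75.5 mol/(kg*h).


Activity (%) = (rate_used / rate_fresh) * 100
rate_used = 75.5, rate_fresh = 79.2
= (75.5 / 79.2) * 100
= 0.9533 * 100 = 95.33

95.33 %


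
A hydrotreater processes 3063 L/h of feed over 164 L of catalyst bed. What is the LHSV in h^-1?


LHSV = volumetric feed rate / catalyst volume
= 3063 L/h / 164 L
= 18.68 h^-1

18.68 h^-1


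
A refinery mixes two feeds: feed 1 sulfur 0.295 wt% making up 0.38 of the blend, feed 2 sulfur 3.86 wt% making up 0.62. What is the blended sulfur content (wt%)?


Linear sulfur blending: S_blend = x1*S1 + x2*S2
Contribution 1: 0.38 * 0.295 = 0.1121 wt%
Contribution 2: 0.62 * 3.86 = 2.3932 wt%
S_blend = 0.1121 + 2.3932 = 2.5053

2.5053 wt%


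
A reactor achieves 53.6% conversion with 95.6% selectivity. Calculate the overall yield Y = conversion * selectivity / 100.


Overall yield = conversion (%) * selectivity (%) / 100
Conversion = 53.6%, Selectivity = 95.6%
Y = 53.6 * 95.6 / 100
= 51.2416 %

51.2416 %


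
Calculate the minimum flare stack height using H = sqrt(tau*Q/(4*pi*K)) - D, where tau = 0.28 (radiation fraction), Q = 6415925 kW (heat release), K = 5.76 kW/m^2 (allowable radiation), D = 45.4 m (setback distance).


tau*Q/(4*pi*K) = 0.28 * 6415925 / (4 * pi * 5.76) = 24819
sqrt(24819) = 157.54
H = 157.54 - 45.4 = 112.1

112.1 m


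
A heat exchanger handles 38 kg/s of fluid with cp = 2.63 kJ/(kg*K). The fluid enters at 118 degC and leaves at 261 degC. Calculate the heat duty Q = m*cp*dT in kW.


Q = m_dot * cp * delta_T
delta_T = 261 - 118 = 143 K
Q = 38 * 2.63 * 143
= 99.94 * 143
= 14291.42 kW

14291.42 kW


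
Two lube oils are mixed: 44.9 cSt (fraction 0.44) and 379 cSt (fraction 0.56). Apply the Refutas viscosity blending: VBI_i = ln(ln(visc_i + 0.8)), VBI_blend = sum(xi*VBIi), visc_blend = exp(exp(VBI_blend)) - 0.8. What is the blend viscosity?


Refutas method: VBN_i = 14.534*ln(ln(visc_i + 0.8)) + 10.975, blended linearly by mass fraction; since VBN is linear in VBI_i = ln(ln(visc_i + 0.8)) and the fractions sum to 1, blend VBI directly: visc = exp(exp(VBI_blend)) - 0.8
VBI_1 = ln(ln(44.9 + 0.8)) = 1.3408
VBI_2 = ln(ln(379 + 0.8)) = 1.78165
VBI_blend = 0.44 * 1.3408 + 0.56 * 1.78165 = 1.58768
visc_blend = exp(exp(1.58768)) - 0.8 = 132.5

132.5 cSt


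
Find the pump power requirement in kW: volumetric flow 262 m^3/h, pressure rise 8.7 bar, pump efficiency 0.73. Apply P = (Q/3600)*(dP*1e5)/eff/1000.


Q = 262 / 3600 = 0.0727778 m^3/s
P = 0.0727778 * (8.7 * 1e5) / 0.73 / 1000 = 86.74

86.74 kW


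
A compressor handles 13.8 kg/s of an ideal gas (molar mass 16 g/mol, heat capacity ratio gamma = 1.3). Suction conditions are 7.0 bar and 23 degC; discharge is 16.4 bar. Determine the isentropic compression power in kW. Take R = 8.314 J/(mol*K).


Isentropic work: W = m*(gamma/(gamma-1))*(R*T1/MW)*((P2/P1)^((gamma-1)/gamma) - 1)
T1 = 23 + 273.15 = 296.15 K
Pressure ratio = 16.4 / 7.0 = 2.34286
Exponent = (1.3 - 1)/1.3 = 0.230769
(P2/P1)^exp - 1 = 2.34286^0.230769 - 1 = 0.217099
W = 13.8 * 1.3 / 0.3 * 8.314 * 296.15 / 16 * 0.217099 = 1998

1998 kW


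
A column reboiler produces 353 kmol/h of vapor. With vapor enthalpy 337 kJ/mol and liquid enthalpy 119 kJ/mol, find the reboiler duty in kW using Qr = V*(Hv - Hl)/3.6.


Qr = 353 * (337 - 119) / 3.6 = 353 * 218 / 3.6 = 21380

21380 kW


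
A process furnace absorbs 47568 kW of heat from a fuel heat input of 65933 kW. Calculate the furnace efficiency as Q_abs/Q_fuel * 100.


Furnace efficiency = Q_absorbed / Q_fuel * 100
= 47568 / 65933 * 100 = 72.15

72.15 %


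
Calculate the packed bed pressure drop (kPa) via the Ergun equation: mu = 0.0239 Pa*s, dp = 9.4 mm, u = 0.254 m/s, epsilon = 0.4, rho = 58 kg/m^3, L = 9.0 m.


dp = 9.4 mm = 0.0094 m
Viscous term = 150*0.0239*0.254*(1-0.4)^2 / (0.0094^2*0.4^3) = 57968.2
Inertial term = 1.75*58*0.254^2*(1-0.4) / (0.0094*0.4^3) = 6530.96
dP/L = 57968.2 + 6530.96 = 64499.2 Pa/m
dP = 64499.2 * 9.0 / 1000 = 580.5 kPa

580.5 kPa


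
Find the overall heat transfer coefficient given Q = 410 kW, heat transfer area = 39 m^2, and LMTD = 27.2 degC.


From Q = U*A*LMTD, U = Q / (A * LMTD)
U = 410 / (39 * 27.2) = 410 / 1060.8 = 0.3865

0.3865 kW/(m^2*K)


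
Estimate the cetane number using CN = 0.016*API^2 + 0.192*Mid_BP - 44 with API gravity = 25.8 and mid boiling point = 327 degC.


CN = 0.016 * 25.8^2 + 0.192 * 327 - 44
CN = 10.65024 + 62.784 - 44 = 29.43424

29.43424


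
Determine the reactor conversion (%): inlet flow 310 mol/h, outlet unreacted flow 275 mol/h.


X = (F_in - F_out) / F_in * 100
Moles reacted = 310 - 275 = 35
X = 35 / 310 * 100
= 0.1129 * 100
= 11.29 %

11.29 %


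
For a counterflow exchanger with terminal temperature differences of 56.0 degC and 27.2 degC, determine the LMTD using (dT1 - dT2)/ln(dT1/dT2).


LMTD = (dT1 - dT2) / ln(dT1/dT2)
= (56.0 - 27.2) / ln(56.0 / 27.2) = 28.8 / 0.722135 = 39.88

39.88 degC


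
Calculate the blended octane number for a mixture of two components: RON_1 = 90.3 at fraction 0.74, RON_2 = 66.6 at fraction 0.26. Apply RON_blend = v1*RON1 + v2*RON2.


Linear blending: RON_blend = sum(vi * RONi)
Contribution 1: 0.74 * 90.3 = 66.822
Contribution 2: 0.26 * 66.6 = 17.316
RON_blend = 66.822 + 17.316 = 84.138

84.138
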